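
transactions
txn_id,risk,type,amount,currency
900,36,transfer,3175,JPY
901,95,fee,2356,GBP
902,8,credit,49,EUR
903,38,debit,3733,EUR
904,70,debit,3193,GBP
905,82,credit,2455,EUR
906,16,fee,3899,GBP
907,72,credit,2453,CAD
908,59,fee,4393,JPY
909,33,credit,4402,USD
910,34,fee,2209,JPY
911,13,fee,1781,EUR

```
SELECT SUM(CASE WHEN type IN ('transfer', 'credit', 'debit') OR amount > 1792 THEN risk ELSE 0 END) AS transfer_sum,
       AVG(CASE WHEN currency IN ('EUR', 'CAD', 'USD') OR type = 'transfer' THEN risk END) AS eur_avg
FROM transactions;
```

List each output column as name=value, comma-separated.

transfer_sum=543, eur_avg=40.2857142857

[transfer_sum: type IN ('transfer', 'credit', 'debit') OR amount > 1792]
txn_id=900: ✓ → 36
txn_id=901: ✓ → 95
txn_id=902: ✓ → 8
txn_id=903: ✓ → 38
txn_id=904: ✓ → 70
txn_id=905: ✓ → 82
txn_id=906: ✓ → 16
txn_id=907: ✓ → 72
txn_id=908: ✓ → 59
txn_id=909: ✓ → 33
txn_id=910: ✓ → 34
txn_id=911: ✗
transfer_sum = 36 + 95 + 8 + 38 + 70 + 82 + 16 + 72 + 59 + 33 + 34 = 543
—
[eur_avg: currency IN ('EUR', 'CAD', 'USD') OR type = 'transfer']
txn_id=900: ✓ → 36
txn_id=901: ✗
txn_id=902: ✓ → 8
txn_id=903: ✓ → 38
txn_id=904: ✗
txn_id=905: ✓ → 82
txn_id=906: ✗
txn_id=907: ✓ → 72
txn_id=908: ✗
txn_id=909: ✓ → 33
txn_id=910: ✗
txn_id=911: ✓ → 13
eur_avg = (36 + 8 + 38 + 82 + 72 + 33 + 13) / 7 = 40.2857142857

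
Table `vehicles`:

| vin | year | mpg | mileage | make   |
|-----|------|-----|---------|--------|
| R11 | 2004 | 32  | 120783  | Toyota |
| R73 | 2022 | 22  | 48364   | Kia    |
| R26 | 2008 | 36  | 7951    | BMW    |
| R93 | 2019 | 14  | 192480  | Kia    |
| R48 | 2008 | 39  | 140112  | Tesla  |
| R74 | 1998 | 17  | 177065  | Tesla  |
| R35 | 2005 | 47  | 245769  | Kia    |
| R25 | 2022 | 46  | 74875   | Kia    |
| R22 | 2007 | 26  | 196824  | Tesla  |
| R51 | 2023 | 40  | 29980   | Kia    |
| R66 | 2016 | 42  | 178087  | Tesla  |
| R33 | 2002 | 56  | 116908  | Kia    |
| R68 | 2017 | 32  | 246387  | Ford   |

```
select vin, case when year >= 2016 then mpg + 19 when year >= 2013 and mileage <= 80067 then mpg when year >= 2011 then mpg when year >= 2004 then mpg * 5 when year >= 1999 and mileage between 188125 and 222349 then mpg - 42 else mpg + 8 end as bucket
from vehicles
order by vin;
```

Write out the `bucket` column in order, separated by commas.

vin=R11: year >= 2004 → 160
vin=R22: year >= 2004 → 130
vin=R25: year >= 2016 → 65
vin=R26: year >= 2004 → 180
vin=R33: ELSE → 64
vin=R35: year >= 2004 → 235
vin=R48: year >= 2004 → 195
vin=R51: year >= 2016 → 59
vin=R66: year >= 2016 → 61
vin=R68: year >= 2016 → 51
vin=R73: year >= 2016 → 41
vin=R74: ELSE → 25
vin=R93: year >= 2016 → 33

160, 130, 65, 180, 64, 235, 195, 59, 61, 51, 41, 25, 33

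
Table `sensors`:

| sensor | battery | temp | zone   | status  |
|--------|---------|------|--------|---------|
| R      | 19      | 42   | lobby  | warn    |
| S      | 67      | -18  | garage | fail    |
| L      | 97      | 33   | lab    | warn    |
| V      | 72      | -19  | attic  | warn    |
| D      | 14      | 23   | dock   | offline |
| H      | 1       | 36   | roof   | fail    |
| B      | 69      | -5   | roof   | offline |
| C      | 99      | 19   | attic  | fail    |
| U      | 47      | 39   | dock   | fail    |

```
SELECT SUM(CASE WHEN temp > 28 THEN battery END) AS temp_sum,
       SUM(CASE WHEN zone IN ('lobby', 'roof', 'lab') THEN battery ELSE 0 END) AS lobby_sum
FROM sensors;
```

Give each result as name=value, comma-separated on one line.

temp_sum=164, lobby_sum=186

[temp_sum: temp > 28]
sensor=R: ✓ → 19
sensor=S: ✗
sensor=L: ✓ → 97
sensor=V: ✗
sensor=D: ✗
sensor=H: ✓ → 1
sensor=B: ✗
sensor=C: ✗
sensor=U: ✓ → 47
temp_sum = 19 + 97 + 1 + 47 = 164
—
[lobby_sum: zone IN ('lobby', 'roof', 'lab')]
sensor=R: ✓ → 19
sensor=S: ✗
sensor=L: ✓ → 97
sensor=V: ✗
sensor=D: ✗
sensor=H: ✓ → 1
sensor=B: ✓ → 69
sensor=C: ✗
sensor=U: ✗
lobby_sum = 19 + 97 + 1 + 69 = 186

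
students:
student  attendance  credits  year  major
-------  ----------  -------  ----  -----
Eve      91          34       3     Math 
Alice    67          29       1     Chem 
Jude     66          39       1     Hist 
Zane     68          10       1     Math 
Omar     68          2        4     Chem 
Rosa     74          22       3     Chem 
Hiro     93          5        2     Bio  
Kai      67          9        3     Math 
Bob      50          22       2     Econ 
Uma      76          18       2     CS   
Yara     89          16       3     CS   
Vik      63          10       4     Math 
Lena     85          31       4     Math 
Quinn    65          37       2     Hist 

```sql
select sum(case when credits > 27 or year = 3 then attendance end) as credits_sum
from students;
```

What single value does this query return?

student=Eve: ✓ → 91
student=Alice: ✓ → 67
student=Jude: ✓ → 66
student=Zane: ✗
student=Omar: ✗
student=Rosa: ✓ → 74
student=Hiro: ✗
student=Kai: ✓ → 67
student=Bob: ✗
student=Uma: ✗
student=Yara: ✓ → 89
student=Vik: ✗
student=Lena: ✓ → 85
student=Quinn: ✓ → 65
credits_sum = 91 + 67 + 66 + 74 + 67 + 89 + 85 + 65 = 604

604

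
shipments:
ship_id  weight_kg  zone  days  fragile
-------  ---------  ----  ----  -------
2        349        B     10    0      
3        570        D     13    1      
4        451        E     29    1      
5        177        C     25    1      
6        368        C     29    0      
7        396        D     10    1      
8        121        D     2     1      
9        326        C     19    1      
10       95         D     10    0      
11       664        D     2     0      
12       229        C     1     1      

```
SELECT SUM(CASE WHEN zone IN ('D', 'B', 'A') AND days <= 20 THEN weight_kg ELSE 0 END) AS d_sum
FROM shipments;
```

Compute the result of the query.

ship_id=2: ✓ → 349
ship_id=3: ✓ → 570
ship_id=4: ✗
ship_id=5: ✗
ship_id=6: ✗
ship_id=7: ✓ → 396
ship_id=8: ✓ → 121
ship_id=9: ✗
ship_id=10: ✓ → 95
ship_id=11: ✓ → 664
ship_id=12: ✗
d_sum = 349 + 570 + 396 + 121 + 95 + 664 = 2195

2195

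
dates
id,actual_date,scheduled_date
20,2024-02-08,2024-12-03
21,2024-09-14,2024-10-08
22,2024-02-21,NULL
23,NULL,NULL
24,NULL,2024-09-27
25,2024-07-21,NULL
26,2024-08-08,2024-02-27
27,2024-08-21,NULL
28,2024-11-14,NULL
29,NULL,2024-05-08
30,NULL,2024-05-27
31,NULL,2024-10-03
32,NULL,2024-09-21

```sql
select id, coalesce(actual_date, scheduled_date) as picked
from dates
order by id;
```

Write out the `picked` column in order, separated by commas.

id=20: actual_date=2024-02-08 → 2024-02-08
id=21: actual_date=2024-09-14 → 2024-09-14
id=22: actual_date=2024-02-21 → 2024-02-21
id=23: actual_date=NULL, scheduled_date=NULL (all NULL) → NULL
id=24: actual_date=NULL, scheduled_date=2024-09-27 → 2024-09-27
id=25: actual_date=2024-07-21 → 2024-07-21
id=26: actual_date=2024-08-08 → 2024-08-08
id=27: actual_date=2024-08-21 → 2024-08-21
id=28: actual_date=2024-11-14 → 2024-11-14
id=29: actual_date=NULL, scheduled_date=2024-05-08 → 2024-05-08
id=30: actual_date=NULL, scheduled_date=2024-05-27 → 2024-05-27
id=31: actual_date=NULL, scheduled_date=2024-10-03 → 2024-10-03
id=32: actual_date=NULL, scheduled_date=2024-09-21 → 2024-09-21

2024-02-08, 2024-09-14, 2024-02-21, NULL, 2024-09-27, 2024-07-21, 2024-08-08, 2024-08-21, 2024-11-14, 2024-05-08, 2024-05-27, 2024-10-03, 2024-09-21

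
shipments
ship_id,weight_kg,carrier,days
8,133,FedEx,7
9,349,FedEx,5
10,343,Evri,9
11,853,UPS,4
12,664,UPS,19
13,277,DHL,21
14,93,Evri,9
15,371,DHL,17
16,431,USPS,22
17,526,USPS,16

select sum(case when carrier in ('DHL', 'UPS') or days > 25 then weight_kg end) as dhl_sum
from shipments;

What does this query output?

2165

ship_id=8: ✗
ship_id=9: ✗
ship_id=10: ✗
ship_id=11: ✓ → 853
ship_id=12: ✓ → 664
ship_id=13: ✓ → 277
ship_id=14: ✗
ship_id=15: ✓ → 371
ship_id=16: ✗
ship_id=17: ✗
dhl_sum = 853 + 664 + 277 + 371 = 2165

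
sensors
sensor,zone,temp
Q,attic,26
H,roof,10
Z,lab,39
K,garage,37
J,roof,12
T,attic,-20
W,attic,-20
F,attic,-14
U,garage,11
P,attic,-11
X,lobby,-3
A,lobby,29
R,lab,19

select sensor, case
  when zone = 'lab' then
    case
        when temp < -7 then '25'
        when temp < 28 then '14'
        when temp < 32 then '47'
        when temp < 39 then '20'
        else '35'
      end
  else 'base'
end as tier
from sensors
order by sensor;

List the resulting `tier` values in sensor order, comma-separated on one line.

base, base, base, base, base, base, base, 14, base, base, base, base, 35

sensor=A: zone='lobby' → outer ELSE → base
sensor=F: zone='attic' → outer ELSE → base
sensor=H: zone='roof' → outer ELSE → base
sensor=J: zone='roof' → outer ELSE → base
sensor=K: zone='garage' → outer ELSE → base
sensor=P: zone='attic' → outer ELSE → base
sensor=Q: zone='attic' → outer ELSE → base
sensor=R: zone='lab' → inner[temp < 28] → 14
sensor=T: zone='attic' → outer ELSE → base
sensor=U: zone='garage' → outer ELSE → base
sensor=W: zone='attic' → outer ELSE → base
sensor=X: zone='lobby' → outer ELSE → base
sensor=Z: zone='lab' → inner[ELSE] → 35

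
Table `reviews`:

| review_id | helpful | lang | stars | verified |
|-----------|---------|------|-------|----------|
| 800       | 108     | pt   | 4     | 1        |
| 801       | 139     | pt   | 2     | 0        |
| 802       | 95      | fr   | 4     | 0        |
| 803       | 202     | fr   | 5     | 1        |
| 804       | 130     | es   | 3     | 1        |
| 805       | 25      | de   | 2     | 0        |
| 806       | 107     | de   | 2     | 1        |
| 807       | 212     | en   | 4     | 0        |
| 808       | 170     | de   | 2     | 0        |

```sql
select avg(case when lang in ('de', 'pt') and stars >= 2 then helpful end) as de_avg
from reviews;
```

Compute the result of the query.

review_id=800: ✓ → 108
review_id=801: ✓ → 139
review_id=802: ✗
review_id=803: ✗
review_id=804: ✗
review_id=805: ✓ → 25
review_id=806: ✓ → 107
review_id=807: ✗
review_id=808: ✓ → 170
de_avg = (108 + 139 + 25 + 107 + 170) / 5 = 109.8

109.8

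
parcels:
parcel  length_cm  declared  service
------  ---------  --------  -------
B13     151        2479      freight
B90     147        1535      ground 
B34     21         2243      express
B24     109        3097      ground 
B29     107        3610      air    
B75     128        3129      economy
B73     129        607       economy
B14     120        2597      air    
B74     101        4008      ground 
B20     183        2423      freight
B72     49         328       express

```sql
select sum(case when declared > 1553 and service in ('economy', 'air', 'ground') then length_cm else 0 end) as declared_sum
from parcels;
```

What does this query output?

parcel=B13: ✗
parcel=B90: ✗
parcel=B34: ✗
parcel=B24: ✓ → 109
parcel=B29: ✓ → 107
parcel=B75: ✓ → 128
parcel=B73: ✗
parcel=B14: ✓ → 120
parcel=B74: ✓ → 101
parcel=B20: ✗
parcel=B72: ✗
declared_sum = 109 + 107 + 128 + 120 + 101 = 565

565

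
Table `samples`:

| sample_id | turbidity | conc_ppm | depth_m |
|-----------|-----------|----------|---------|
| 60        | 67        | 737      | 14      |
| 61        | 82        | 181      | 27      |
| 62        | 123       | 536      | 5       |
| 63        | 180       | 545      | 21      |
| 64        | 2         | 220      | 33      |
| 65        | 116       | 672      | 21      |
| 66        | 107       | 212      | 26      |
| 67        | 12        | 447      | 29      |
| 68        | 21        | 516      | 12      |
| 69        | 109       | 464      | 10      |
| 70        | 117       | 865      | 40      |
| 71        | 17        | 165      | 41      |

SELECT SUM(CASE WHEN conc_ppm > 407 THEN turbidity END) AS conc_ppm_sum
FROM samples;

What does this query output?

745

sample_id=60: ✓ → 67
sample_id=61: ✗
sample_id=62: ✓ → 123
sample_id=63: ✓ → 180
sample_id=64: ✗
sample_id=65: ✓ → 116
sample_id=66: ✗
sample_id=67: ✓ → 12
sample_id=68: ✓ → 21
sample_id=69: ✓ → 109
sample_id=70: ✓ → 117
sample_id=71: ✗
conc_ppm_sum = 67 + 123 + 180 + 116 + 12 + 21 + 109 + 117 = 745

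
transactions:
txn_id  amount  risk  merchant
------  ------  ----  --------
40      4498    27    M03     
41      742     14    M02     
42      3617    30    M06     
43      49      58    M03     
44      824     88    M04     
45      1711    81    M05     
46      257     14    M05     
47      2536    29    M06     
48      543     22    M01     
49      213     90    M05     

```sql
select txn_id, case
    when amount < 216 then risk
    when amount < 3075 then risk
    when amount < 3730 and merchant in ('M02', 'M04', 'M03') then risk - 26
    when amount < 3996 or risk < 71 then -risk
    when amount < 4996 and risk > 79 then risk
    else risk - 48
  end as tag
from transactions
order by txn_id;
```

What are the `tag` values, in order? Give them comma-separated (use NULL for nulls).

-27, 14, -30, 58, 88, 81, 14, 29, 22, 90

txn_id=40: amount < 3996 or risk < 71 → -27
txn_id=41: amount < 3075 → 14
txn_id=42: amount < 3996 or risk < 71 → -30
txn_id=43: amount < 216 → 58
txn_id=44: amount < 3075 → 88
txn_id=45: amount < 3075 → 81
txn_id=46: amount < 3075 → 14
txn_id=47: amount < 3075 → 29
txn_id=48: amount < 3075 → 22
txn_id=49: amount < 216 → 90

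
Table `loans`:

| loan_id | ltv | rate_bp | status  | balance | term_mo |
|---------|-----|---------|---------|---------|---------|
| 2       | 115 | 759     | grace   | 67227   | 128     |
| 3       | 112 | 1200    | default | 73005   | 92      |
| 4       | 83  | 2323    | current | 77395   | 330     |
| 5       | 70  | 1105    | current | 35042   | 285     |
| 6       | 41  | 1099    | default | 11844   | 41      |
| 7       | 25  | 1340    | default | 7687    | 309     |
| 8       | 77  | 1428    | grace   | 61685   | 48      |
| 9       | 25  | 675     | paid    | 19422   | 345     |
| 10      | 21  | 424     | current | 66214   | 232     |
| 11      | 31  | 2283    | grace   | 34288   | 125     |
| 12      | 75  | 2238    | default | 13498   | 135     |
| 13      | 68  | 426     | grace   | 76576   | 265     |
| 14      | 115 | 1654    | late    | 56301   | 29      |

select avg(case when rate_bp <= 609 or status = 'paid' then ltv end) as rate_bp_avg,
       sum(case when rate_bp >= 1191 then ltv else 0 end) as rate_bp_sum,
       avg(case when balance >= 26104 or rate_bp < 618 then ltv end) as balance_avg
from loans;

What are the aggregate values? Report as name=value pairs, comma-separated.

rate_bp_avg=38, rate_bp_sum=518, balance_avg=76.8888888889

[rate_bp_avg: rate_bp <= 609 or status = 'paid']
loan_id=2: ✗
loan_id=3: ✗
loan_id=4: ✗
loan_id=5: ✗
loan_id=6: ✗
loan_id=7: ✗
loan_id=8: ✗
loan_id=9: ✓ → 25
loan_id=10: ✓ → 21
loan_id=11: ✗
loan_id=12: ✗
loan_id=13: ✓ → 68
loan_id=14: ✗
rate_bp_avg = (25 + 21 + 68) / 3 = 38
—
[rate_bp_sum: rate_bp >= 1191]
loan_id=2: ✗
loan_id=3: ✓ → 112
loan_id=4: ✓ → 83
loan_id=5: ✗
loan_id=6: ✗
loan_id=7: ✓ → 25
loan_id=8: ✓ → 77
loan_id=9: ✗
loan_id=10: ✗
loan_id=11: ✓ → 31
loan_id=12: ✓ → 75
loan_id=13: ✗
loan_id=14: ✓ → 115
rate_bp_sum = 112 + 83 + 25 + 77 + 31 + 75 + 115 = 518
—
[balance_avg: balance >= 26104 or rate_bp < 618]
loan_id=2: ✓ → 115
loan_id=3: ✓ → 112
loan_id=4: ✓ → 83
loan_id=5: ✓ → 70
loan_id=6: ✗
loan_id=7: ✗
loan_id=8: ✓ → 77
loan_id=9: ✗
loan_id=10: ✓ → 21
loan_id=11: ✓ → 31
loan_id=12: ✗
loan_id=13: ✓ → 68
loan_id=14: ✓ → 115
balance_avg = (115 + 112 + 83 + 70 + 77 + 21 + 31 + 68 + 115) / 9 = 76.8888888889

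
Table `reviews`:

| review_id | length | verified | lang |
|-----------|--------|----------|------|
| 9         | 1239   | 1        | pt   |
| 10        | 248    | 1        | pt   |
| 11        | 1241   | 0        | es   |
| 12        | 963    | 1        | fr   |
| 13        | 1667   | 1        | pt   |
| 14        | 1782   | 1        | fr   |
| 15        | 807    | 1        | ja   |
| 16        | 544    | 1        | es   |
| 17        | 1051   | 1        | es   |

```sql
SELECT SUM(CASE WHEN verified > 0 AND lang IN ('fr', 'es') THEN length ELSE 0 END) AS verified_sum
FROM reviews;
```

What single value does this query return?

review_id=9: ✗
review_id=10: ✗
review_id=11: ✗
review_id=12: ✓ → 963
review_id=13: ✗
review_id=14: ✓ → 1782
review_id=15: ✗
review_id=16: ✓ → 544
review_id=17: ✓ → 1051
verified_sum = 963 + 1782 + 544 + 1051 = 4340

4340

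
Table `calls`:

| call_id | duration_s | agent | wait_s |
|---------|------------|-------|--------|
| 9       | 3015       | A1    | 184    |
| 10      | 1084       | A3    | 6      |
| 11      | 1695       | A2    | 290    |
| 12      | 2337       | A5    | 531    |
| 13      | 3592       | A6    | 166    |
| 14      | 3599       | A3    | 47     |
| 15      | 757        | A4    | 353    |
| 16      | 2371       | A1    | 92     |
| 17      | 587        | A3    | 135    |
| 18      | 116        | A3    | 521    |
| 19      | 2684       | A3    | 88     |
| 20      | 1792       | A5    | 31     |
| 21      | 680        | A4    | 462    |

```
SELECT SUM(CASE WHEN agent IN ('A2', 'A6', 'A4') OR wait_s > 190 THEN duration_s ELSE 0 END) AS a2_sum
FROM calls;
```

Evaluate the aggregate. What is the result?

9177

call_id=9: ✗
call_id=10: ✗
call_id=11: ✓ → 1695
call_id=12: ✓ → 2337
call_id=13: ✓ → 3592
call_id=14: ✗
call_id=15: ✓ → 757
call_id=16: ✗
call_id=17: ✗
call_id=18: ✓ → 116
call_id=19: ✗
call_id=20: ✗
call_id=21: ✓ → 680
a2_sum = 1695 + 2337 + 3592 + 757 + 116 + 680 = 9177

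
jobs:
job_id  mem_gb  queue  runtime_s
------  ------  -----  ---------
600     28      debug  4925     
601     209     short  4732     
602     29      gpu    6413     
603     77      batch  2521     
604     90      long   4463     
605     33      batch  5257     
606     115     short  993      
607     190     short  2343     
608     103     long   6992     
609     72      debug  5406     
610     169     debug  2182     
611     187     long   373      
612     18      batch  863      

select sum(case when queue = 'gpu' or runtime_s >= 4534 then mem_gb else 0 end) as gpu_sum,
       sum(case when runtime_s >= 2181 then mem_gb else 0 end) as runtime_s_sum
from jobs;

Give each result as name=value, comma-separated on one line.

gpu_sum=474, runtime_s_sum=1000

[gpu_sum: queue = 'gpu' or runtime_s >= 4534]
job_id=600: ✓ → 28
job_id=601: ✓ → 209
job_id=602: ✓ → 29
job_id=603: ✗
job_id=604: ✗
job_id=605: ✓ → 33
job_id=606: ✗
job_id=607: ✗
job_id=608: ✓ → 103
job_id=609: ✓ → 72
job_id=610: ✗
job_id=611: ✗
job_id=612: ✗
gpu_sum = 28 + 209 + 29 + 33 + 103 + 72 = 474
—
[runtime_s_sum: runtime_s >= 2181]
job_id=600: ✓ → 28
job_id=601: ✓ → 209
job_id=602: ✓ → 29
job_id=603: ✓ → 77
job_id=604: ✓ → 90
job_id=605: ✓ → 33
job_id=606: ✗
job_id=607: ✓ → 190
job_id=608: ✓ → 103
job_id=609: ✓ → 72
job_id=610: ✓ → 169
job_id=611: ✗
job_id=612: ✗
runtime_s_sum = 28 + 209 + 29 + 77 + 90 + 33 + 190 + 103 + 72 + 169 = 1000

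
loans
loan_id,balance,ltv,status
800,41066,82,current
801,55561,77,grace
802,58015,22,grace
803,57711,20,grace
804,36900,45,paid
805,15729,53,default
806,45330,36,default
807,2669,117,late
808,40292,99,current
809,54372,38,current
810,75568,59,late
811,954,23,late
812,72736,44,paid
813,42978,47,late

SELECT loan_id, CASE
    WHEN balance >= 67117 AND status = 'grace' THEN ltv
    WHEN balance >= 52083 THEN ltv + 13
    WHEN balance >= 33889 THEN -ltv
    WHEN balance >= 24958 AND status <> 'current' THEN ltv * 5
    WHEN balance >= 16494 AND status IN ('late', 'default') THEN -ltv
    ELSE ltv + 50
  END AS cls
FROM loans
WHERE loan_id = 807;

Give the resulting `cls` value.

loan_id = 807: balance=2669, ltv=117, status=late.
balance >= 67117 AND status = 'grace' → false
balance >= 52083 → false
balance >= 33889 → false
balance >= 24958 AND status <> 'current' → false
balance >= 16494 AND status IN ('late', 'default') → false
No prior WHEN matched → ELSE → 167

167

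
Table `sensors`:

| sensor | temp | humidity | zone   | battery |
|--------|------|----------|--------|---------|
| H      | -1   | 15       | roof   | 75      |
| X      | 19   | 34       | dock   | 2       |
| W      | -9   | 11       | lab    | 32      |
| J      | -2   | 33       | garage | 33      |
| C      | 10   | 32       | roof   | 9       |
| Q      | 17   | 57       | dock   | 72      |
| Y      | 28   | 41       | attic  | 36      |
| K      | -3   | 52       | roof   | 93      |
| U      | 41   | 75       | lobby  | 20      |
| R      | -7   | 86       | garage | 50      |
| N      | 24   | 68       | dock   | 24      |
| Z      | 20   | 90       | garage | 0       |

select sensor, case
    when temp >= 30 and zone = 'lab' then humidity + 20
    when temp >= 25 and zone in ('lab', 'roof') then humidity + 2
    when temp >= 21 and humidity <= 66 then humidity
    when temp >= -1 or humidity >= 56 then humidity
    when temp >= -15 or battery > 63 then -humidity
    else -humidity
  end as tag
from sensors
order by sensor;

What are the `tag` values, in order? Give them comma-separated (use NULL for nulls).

32, 15, -33, -52, 68, 57, 86, 75, -11, 34, 41, 90

sensor=C: temp >= -1 or humidity >= 56 → 32
sensor=H: temp >= -1 or humidity >= 56 → 15
sensor=J: temp >= -15 or battery > 63 → -33
sensor=K: temp >= -15 or battery > 63 → -52
sensor=N: temp >= -1 or humidity >= 56 → 68
sensor=Q: temp >= -1 or humidity >= 56 → 57
sensor=R: temp >= -1 or humidity >= 56 → 86
sensor=U: temp >= -1 or humidity >= 56 → 75
sensor=W: temp >= -15 or battery > 63 → -11
sensor=X: temp >= -1 or humidity >= 56 → 34
sensor=Y: temp >= 21 and humidity <= 66 → 41
sensor=Z: temp >= -1 or humidity >= 56 → 90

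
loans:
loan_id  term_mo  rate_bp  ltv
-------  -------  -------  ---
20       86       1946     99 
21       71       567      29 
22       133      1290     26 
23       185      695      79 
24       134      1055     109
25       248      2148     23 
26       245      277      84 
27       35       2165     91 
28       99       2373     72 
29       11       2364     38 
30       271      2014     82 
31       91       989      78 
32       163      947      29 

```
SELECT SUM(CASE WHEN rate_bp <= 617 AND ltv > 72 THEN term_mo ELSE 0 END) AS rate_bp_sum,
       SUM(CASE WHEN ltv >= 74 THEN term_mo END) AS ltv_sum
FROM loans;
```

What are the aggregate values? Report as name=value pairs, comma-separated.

rate_bp_sum=245, ltv_sum=1047

[rate_bp_sum: rate_bp <= 617 AND ltv > 72]
loan_id=20: ✗
loan_id=21: ✗
loan_id=22: ✗
loan_id=23: ✗
loan_id=24: ✗
loan_id=25: ✗
loan_id=26: ✓ → 245
loan_id=27: ✗
loan_id=28: ✗
loan_id=29: ✗
loan_id=30: ✗
loan_id=31: ✗
loan_id=32: ✗
rate_bp_sum = 245
—
[ltv_sum: ltv >= 74]
loan_id=20: ✓ → 86
loan_id=21: ✗
loan_id=22: ✗
loan_id=23: ✓ → 185
loan_id=24: ✓ → 134
loan_id=25: ✗
loan_id=26: ✓ → 245
loan_id=27: ✓ → 35
loan_id=28: ✗
loan_id=29: ✗
loan_id=30: ✓ → 271
loan_id=31: ✓ → 91
loan_id=32: ✗
ltv_sum = 86 + 185 + 134 + 245 + 35 + 271 + 91 = 1047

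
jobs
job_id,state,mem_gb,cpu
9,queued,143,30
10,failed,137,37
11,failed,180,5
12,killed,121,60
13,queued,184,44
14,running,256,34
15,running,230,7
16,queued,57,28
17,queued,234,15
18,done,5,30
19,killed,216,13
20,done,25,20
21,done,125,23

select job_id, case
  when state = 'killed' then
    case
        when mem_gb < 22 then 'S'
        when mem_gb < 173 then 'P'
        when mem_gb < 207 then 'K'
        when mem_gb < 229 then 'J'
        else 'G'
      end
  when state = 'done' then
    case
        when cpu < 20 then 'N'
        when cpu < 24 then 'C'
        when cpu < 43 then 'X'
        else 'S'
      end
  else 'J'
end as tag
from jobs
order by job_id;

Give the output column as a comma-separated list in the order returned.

job_id=9: state='queued' → outer ELSE → J
job_id=10: state='failed' → outer ELSE → J
job_id=11: state='failed' → outer ELSE → J
job_id=12: state='killed' → inner[mem_gb < 173] → P
job_id=13: state='queued' → outer ELSE → J
job_id=14: state='running' → outer ELSE → J
job_id=15: state='running' → outer ELSE → J
job_id=16: state='queued' → outer ELSE → J
job_id=17: state='queued' → outer ELSE → J
job_id=18: state='done' → inner[cpu < 43] → X
job_id=19: state='killed' → inner[mem_gb < 229] → J
job_id=20: state='done' → inner[cpu < 24] → C
job_id=21: state='done' → inner[cpu < 24] → C

J, J, J, P, J, J, J, J, J, X, J, C, C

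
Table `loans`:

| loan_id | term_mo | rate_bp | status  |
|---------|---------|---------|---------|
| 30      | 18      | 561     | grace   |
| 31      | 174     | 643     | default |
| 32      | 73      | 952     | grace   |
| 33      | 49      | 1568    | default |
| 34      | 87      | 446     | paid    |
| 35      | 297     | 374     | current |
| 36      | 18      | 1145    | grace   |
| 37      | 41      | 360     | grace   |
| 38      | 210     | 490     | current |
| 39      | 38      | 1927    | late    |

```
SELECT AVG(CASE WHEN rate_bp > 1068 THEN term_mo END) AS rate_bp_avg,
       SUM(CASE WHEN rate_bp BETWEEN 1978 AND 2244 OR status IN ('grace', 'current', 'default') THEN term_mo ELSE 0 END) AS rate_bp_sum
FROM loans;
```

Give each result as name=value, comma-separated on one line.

[rate_bp_avg: rate_bp > 1068]
loan_id=30: ✗
loan_id=31: ✗
loan_id=32: ✗
loan_id=33: ✓ → 49
loan_id=34: ✗
loan_id=35: ✗
loan_id=36: ✓ → 18
loan_id=37: ✗
loan_id=38: ✗
loan_id=39: ✓ → 38
rate_bp_avg = (49 + 18 + 38) / 3 = 35
—
[rate_bp_sum: rate_bp BETWEEN 1978 AND 2244 OR status IN ('grace', 'current', 'default')]
loan_id=30: ✓ → 18
loan_id=31: ✓ → 174
loan_id=32: ✓ → 73
loan_id=33: ✓ → 49
loan_id=34: ✗
loan_id=35: ✓ → 297
loan_id=36: ✓ → 18
loan_id=37: ✓ → 41
loan_id=38: ✓ → 210
loan_id=39: ✗
rate_bp_sum = 18 + 174 + 73 + 49 + 297 + 18 + 41 + 210 = 880

rate_bp_avg=35, rate_bp_sum=880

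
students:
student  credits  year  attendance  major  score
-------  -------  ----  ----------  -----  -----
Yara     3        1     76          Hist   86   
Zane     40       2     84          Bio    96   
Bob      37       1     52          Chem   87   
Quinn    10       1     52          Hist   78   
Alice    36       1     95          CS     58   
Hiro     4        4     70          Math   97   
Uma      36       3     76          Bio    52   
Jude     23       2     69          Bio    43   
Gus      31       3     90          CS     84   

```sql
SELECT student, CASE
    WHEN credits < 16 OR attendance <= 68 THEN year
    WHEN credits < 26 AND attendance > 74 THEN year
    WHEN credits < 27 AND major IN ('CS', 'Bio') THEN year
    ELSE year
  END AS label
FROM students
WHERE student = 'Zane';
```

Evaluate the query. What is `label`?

student = Zane: credits=40, year=2, attendance=84, major=Bio, score=96.
credits < 16 OR attendance <= 68 → false
credits < 26 AND attendance > 74 → false
credits < 27 AND major IN ('CS', 'Bio') → false
No prior WHEN matched → ELSE → 2

2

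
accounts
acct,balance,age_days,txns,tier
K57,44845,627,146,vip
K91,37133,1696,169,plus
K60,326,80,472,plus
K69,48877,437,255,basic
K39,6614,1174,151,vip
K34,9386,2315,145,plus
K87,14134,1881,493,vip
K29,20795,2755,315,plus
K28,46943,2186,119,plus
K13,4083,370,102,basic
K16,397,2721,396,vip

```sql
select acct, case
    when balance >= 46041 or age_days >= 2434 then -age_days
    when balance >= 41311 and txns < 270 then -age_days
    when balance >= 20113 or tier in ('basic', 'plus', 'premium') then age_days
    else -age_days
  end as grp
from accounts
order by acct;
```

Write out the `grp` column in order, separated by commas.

370, -2721, -2186, -2755, 2315, -1174, -627, 80, -437, -1881, 1696

acct=K13: balance >= 20113 or tier in ('basic', 'plus', 'premium') → 370
acct=K16: balance >= 46041 or age_days >= 2434 → -2721
acct=K28: balance >= 46041 or age_days >= 2434 → -2186
acct=K29: balance >= 46041 or age_days >= 2434 → -2755
acct=K34: balance >= 20113 or tier in ('basic', 'plus', 'premium') → 2315
acct=K39: ELSE → -1174
acct=K57: balance >= 41311 and txns < 270 → -627
acct=K60: balance >= 20113 or tier in ('basic', 'plus', 'premium') → 80
acct=K69: balance >= 46041 or age_days >= 2434 → -437
acct=K87: ELSE → -1881
acct=K91: balance >= 20113 or tier in ('basic', 'plus', 'premium') → 1696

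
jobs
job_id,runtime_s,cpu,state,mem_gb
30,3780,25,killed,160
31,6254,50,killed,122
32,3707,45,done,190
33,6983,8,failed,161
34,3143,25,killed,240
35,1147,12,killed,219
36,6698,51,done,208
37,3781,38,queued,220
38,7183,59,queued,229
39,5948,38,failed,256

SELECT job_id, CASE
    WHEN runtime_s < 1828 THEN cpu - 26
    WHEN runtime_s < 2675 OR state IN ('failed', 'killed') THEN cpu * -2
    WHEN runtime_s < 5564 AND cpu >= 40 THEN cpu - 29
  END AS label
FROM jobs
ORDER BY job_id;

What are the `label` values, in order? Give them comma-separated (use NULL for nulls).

-50, -100, 16, -16, -50, -14, NULL, NULL, NULL, -76

job_id=30: runtime_s < 2675 OR state IN ('failed', 'killed') → -50
job_id=31: runtime_s < 2675 OR state IN ('failed', 'killed') → -100
job_id=32: runtime_s < 5564 AND cpu >= 40 → 16
job_id=33: runtime_s < 2675 OR state IN ('failed', 'killed') → -16
job_id=34: runtime_s < 2675 OR state IN ('failed', 'killed') → -50
job_id=35: runtime_s < 1828 → -14
job_id=36: (no match → NULL) → NULL
job_id=37: (no match → NULL) → NULL
job_id=38: (no match → NULL) → NULL
job_id=39: runtime_s < 2675 OR state IN ('failed', 'killed') → -76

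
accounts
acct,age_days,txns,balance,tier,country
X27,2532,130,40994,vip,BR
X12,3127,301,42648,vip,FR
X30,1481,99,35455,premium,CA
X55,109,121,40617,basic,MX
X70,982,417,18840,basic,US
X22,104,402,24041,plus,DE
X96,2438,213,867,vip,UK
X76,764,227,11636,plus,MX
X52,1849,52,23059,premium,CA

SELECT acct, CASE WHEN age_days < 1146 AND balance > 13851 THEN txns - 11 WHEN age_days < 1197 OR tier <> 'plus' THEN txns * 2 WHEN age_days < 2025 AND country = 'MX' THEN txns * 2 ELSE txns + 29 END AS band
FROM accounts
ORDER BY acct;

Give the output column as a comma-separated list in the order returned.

602, 391, 260, 198, 104, 110, 406, 454, 426

acct=X12: age_days < 1197 OR tier <> 'plus' → 602
acct=X22: age_days < 1146 AND balance > 13851 → 391
acct=X27: age_days < 1197 OR tier <> 'plus' → 260
acct=X30: age_days < 1197 OR tier <> 'plus' → 198
acct=X52: age_days < 1197 OR tier <> 'plus' → 104
acct=X55: age_days < 1146 AND balance > 13851 → 110
acct=X70: age_days < 1146 AND balance > 13851 → 406
acct=X76: age_days < 1197 OR tier <> 'plus' → 454
acct=X96: age_days < 1197 OR tier <> 'plus' → 426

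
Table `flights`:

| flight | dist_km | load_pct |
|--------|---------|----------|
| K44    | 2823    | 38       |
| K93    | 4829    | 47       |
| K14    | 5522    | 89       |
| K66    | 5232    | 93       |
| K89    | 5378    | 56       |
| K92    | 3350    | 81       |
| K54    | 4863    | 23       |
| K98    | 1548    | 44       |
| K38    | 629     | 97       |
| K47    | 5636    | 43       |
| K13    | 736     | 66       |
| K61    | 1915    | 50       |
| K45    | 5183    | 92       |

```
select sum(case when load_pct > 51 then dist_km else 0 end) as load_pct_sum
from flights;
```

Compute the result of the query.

26030

flight=K44: ✗
flight=K93: ✗
flight=K14: ✓ → 5522
flight=K66: ✓ → 5232
flight=K89: ✓ → 5378
flight=K92: ✓ → 3350
flight=K54: ✗
flight=K98: ✗
flight=K38: ✓ → 629
flight=K47: ✗
flight=K13: ✓ → 736
flight=K61: ✗
flight=K45: ✓ → 5183
load_pct_sum = 5522 + 5232 + 5378 + 3350 + 629 + 736 + 5183 = 26030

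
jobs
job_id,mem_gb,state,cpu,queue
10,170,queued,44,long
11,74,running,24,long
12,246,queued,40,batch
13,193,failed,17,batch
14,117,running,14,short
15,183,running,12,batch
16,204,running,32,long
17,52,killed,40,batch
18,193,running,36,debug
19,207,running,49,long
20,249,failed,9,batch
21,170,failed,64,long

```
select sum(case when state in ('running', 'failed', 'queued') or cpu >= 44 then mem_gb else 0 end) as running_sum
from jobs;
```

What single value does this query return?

2006

job_id=10: ✓ → 170
job_id=11: ✓ → 74
job_id=12: ✓ → 246
job_id=13: ✓ → 193
job_id=14: ✓ → 117
job_id=15: ✓ → 183
job_id=16: ✓ → 204
job_id=17: ✗
job_id=18: ✓ → 193
job_id=19: ✓ → 207
job_id=20: ✓ → 249
job_id=21: ✓ → 170
running_sum = 170 + 74 + 246 + 193 + 117 + 183 + 204 + 193 + 207 + 249 + 170 = 2006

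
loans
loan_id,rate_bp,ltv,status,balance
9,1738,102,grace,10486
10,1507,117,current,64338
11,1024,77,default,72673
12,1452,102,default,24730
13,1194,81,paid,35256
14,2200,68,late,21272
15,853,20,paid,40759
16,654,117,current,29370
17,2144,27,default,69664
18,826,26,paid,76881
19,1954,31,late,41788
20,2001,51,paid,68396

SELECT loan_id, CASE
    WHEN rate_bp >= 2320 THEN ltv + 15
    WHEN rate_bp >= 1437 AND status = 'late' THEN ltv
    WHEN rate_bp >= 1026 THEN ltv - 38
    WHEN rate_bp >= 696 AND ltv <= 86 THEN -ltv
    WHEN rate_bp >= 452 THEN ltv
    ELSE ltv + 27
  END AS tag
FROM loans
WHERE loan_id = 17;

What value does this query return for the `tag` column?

-11

loan_id = 17: rate_bp=2144, ltv=27, status=default, balance=69664.
rate_bp >= 2320 → false
rate_bp >= 1437 AND status = 'late' → false
rate_bp >= 1026 → true → -11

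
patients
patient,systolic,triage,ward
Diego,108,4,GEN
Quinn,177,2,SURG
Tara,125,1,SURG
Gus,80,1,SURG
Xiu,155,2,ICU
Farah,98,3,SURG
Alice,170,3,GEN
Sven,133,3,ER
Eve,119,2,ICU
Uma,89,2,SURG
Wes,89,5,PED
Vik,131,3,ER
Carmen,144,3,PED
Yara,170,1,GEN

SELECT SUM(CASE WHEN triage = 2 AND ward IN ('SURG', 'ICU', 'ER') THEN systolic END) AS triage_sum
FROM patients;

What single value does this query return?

540

patient=Diego: ✗
patient=Quinn: ✓ → 177
patient=Tara: ✗
patient=Gus: ✗
patient=Xiu: ✓ → 155
patient=Farah: ✗
patient=Alice: ✗
patient=Sven: ✗
patient=Eve: ✓ → 119
patient=Uma: ✓ → 89
patient=Wes: ✗
patient=Vik: ✗
patient=Carmen: ✗
patient=Yara: ✗
triage_sum = 177 + 155 + 119 + 89 = 540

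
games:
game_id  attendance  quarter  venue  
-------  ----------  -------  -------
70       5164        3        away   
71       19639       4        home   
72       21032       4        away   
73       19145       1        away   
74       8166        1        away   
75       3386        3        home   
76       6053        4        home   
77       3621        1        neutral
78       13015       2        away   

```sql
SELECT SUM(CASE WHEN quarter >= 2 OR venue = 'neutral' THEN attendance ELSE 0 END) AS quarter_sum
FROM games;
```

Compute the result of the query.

71910

game_id=70: ✓ → 5164
game_id=71: ✓ → 19639
game_id=72: ✓ → 21032
game_id=73: ✗
game_id=74: ✗
game_id=75: ✓ → 3386
game_id=76: ✓ → 6053
game_id=77: ✓ → 3621
game_id=78: ✓ → 13015
quarter_sum = 5164 + 19639 + 21032 + 3386 + 6053 + 3621 + 13015 = 71910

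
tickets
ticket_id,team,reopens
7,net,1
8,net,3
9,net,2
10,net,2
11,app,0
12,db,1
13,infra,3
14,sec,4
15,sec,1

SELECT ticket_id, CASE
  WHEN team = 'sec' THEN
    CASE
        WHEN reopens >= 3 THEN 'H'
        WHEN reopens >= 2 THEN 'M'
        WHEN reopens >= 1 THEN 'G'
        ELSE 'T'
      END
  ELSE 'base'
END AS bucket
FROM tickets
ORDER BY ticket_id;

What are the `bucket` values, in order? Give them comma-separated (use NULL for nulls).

ticket_id=7: team='net' → outer ELSE → base
ticket_id=8: team='net' → outer ELSE → base
ticket_id=9: team='net' → outer ELSE → base
ticket_id=10: team='net' → outer ELSE → base
ticket_id=11: team='app' → outer ELSE → base
ticket_id=12: team='db' → outer ELSE → base
ticket_id=13: team='infra' → outer ELSE → base
ticket_id=14: team='sec' → inner[reopens >= 3] → H
ticket_id=15: team='sec' → inner[reopens >= 1] → G

base, base, base, base, base, base, base, H, G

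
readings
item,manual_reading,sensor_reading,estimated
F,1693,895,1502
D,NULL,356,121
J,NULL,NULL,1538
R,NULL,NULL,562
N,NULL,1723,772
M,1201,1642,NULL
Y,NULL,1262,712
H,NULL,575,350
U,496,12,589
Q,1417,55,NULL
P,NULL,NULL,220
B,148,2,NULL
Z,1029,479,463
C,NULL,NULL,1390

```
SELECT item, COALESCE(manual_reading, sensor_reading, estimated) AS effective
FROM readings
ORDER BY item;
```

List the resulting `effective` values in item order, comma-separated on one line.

item=B: manual_reading=148 → 148
item=C: manual_reading=NULL, sensor_reading=NULL, estimated=1390 → 1390
item=D: manual_reading=NULL, sensor_reading=356 → 356
item=F: manual_reading=1693 → 1693
item=H: manual_reading=NULL, sensor_reading=575 → 575
item=J: manual_reading=NULL, sensor_reading=NULL, estimated=1538 → 1538
item=M: manual_reading=1201 → 1201
item=N: manual_reading=NULL, sensor_reading=1723 → 1723
item=P: manual_reading=NULL, sensor_reading=NULL, estimated=220 → 220
item=Q: manual_reading=1417 → 1417
item=R: manual_reading=NULL, sensor_reading=NULL, estimated=562 → 562
item=U: manual_reading=496 → 496
item=Y: manual_reading=NULL, sensor_reading=1262 → 1262
item=Z: manual_reading=1029 → 1029

148, 1390, 356, 1693, 575, 1538, 1201, 1723, 220, 1417, 562, 496, 1262, 1029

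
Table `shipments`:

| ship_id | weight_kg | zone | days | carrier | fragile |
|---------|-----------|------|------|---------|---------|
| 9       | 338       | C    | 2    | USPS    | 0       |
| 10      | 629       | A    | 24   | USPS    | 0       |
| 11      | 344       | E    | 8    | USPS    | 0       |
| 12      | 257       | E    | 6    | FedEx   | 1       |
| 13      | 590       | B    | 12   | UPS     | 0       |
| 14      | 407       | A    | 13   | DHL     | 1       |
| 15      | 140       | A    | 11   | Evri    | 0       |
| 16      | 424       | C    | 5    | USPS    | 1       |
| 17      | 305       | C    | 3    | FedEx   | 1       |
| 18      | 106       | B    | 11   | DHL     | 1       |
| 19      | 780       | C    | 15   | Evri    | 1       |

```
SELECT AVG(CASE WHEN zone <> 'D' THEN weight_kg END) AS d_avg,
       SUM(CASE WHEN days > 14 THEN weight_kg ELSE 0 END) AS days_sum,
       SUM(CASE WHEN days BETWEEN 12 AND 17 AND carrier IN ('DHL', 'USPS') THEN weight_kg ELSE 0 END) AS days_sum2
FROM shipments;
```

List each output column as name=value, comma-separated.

d_avg=392.7272727273, days_sum=1409, days_sum2=407

[d_avg: zone <> 'D']
ship_id=9: ✓ → 338
ship_id=10: ✓ → 629
ship_id=11: ✓ → 344
ship_id=12: ✓ → 257
ship_id=13: ✓ → 590
ship_id=14: ✓ → 407
ship_id=15: ✓ → 140
ship_id=16: ✓ → 424
ship_id=17: ✓ → 305
ship_id=18: ✓ → 106
ship_id=19: ✓ → 780
d_avg = (338 + 629 + 344 + 257 + 590 + 407 + 140 + 424 + 305 + 106 + 780) / 11 = 392.7272727273
—
[days_sum: days > 14]
ship_id=9: ✗
ship_id=10: ✓ → 629
ship_id=11: ✗
ship_id=12: ✗
ship_id=13: ✗
ship_id=14: ✗
ship_id=15: ✗
ship_id=16: ✗
ship_id=17: ✗
ship_id=18: ✗
ship_id=19: ✓ → 780
days_sum = 629 + 780 = 1409
—
[days_sum2: days BETWEEN 12 AND 17 AND carrier IN ('DHL', 'USPS')]
ship_id=9: ✗
ship_id=10: ✗
ship_id=11: ✗
ship_id=12: ✗
ship_id=13: ✗
ship_id=14: ✓ → 407
ship_id=15: ✗
ship_id=16: ✗
ship_id=17: ✗
ship_id=18: ✗
ship_id=19: ✗
days_sum2 = 407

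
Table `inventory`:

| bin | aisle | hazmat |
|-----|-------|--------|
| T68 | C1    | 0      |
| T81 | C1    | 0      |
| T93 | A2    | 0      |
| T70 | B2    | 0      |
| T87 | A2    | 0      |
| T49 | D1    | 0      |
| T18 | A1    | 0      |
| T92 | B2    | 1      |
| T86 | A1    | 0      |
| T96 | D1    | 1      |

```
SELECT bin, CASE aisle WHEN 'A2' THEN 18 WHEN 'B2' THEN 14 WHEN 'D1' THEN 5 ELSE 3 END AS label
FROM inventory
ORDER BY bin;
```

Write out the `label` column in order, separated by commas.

3, 5, 3, 14, 3, 3, 18, 14, 18, 5

bin=T18: ELSE → 3
bin=T49: aisle='D1' → 5
bin=T68: ELSE → 3
bin=T70: aisle='B2' → 14
bin=T81: ELSE → 3
bin=T86: ELSE → 3
bin=T87: aisle='A2' → 18
bin=T92: aisle='B2' → 14
bin=T93: aisle='A2' → 18
bin=T96: aisle='D1' → 5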